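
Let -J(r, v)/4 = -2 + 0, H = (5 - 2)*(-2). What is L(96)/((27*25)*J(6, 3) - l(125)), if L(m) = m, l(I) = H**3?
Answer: 2/117 ≈ 0.017094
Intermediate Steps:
H = -6 (H = 3*(-2) = -6)
l(I) = -216 (l(I) = (-6)**3 = -216)
J(r, v) = 8 (J(r, v) = -4*(-2 + 0) = -4*(-2) = 8)
L(96)/((27*25)*J(6, 3) - l(125)) = 96/((27*25)*8 - 1*(-216)) = 96/(675*8 + 216) = 96/(5400 + 216) = 96/5616 = 96*(1/5616) = 2/117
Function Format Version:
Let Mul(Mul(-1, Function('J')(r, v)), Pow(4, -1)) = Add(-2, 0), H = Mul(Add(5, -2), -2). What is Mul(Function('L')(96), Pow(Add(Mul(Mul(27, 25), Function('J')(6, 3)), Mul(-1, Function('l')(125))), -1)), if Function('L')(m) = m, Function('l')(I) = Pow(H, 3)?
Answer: Rational(2, 117) ≈ 0.017094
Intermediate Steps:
H = -6 (H = Mul(3, -2) = -6)
Function('l')(I) = -216 (Function('l')(I) = Pow(-6, 3) = -216)
Function('J')(r, v) = 8 (Function('J')(r, v) = Mul(-4, Add(-2, 0)) = Mul(-4, -2) = 8)
Mul(Function('L')(96), Pow(Add(Mul(Mul(27, 25), Function('J')(6, 3)), Mul(-1, Function('l')(125))), -1)) = Mul(96, Pow(Add(Mul(Mul(27, 25), 8), Mul(-1, -216)), -1)) = Mul(96, Pow(Add(Mul(675, 8), 216), -1)) = Mul(96, Pow(Add(5400, 216), -1)) = Mul(96, Pow(5616, -1)) = Mul(96, Rational(1, 5616)) = Rational(2, 117)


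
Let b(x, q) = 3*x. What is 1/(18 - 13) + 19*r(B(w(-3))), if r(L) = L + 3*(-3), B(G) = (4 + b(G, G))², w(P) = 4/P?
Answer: -854/5 ≈ -170.80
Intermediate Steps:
B(G) = (4 + 3*G)²
r(L) = -9 + L (r(L) = L - 9 = -9 + L)
1/(18 - 13) + 19*r(B(w(-3))) = 1/(18 - 13) + 19*(-9 + (4 + 3*(4/(-3)))²) = 1/5 + 19*(-9 + (4 + 3*(4*(-⅓)))²) = ⅕ + 19*(-9 + (4 + 3*(-4/3))²) = ⅕ + 19*(-9 + (4 - 4)²) = ⅕ + 19*(-9 + 0²) = ⅕ + 19*(-9 + 0) = ⅕ + 19*(-9) = ⅕ - 171 = -854/5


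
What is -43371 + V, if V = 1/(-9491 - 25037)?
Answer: -1497513889/34528 ≈ -43371.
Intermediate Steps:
V = -1/34528 (V = 1/(-34528) = -1/34528 ≈ -2.8962e-5)
-43371 + V = -43371 - 1/34528 = -1497513889/34528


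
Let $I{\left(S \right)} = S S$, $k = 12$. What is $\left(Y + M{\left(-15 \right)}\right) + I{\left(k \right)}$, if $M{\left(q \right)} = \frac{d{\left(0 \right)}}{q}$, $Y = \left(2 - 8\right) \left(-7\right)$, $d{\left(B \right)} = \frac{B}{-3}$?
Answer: $186$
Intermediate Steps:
$d{\left(B \right)} = - \frac{B}{3}$ ($d{\left(B \right)} = B \left(- \frac{1}{3}\right) = - \frac{B}{3}$)
$I{\left(S \right)} = S^{2}$
$Y = 42$ ($Y = \left(-6\right) \left(-7\right) = 42$)
$M{\left(q \right)} = 0$ ($M{\left(q \right)} = \frac{\left(- \frac{1}{3}\right) 0}{q} = \frac{0}{q} = 0$)
$\left(Y + M{\left(-15 \right)}\right) + I{\left(k \right)} = \left(42 + 0\right) + 12^{2} = 42 + 144 = 186$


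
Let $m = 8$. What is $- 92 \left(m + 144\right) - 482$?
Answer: $-14466$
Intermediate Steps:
$- 92 \left(m + 144\right) - 482 = - 92 \left(8 + 144\right) - 482 = \left(-92\right) 152 - 482 = -13984 - 482 = -14466$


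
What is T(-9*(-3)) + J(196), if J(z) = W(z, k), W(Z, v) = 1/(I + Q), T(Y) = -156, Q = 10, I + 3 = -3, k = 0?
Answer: -623/4 ≈ -155.75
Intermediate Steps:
I = -6 (I = -3 - 3 = -6)
W(Z, v) = ¼ (W(Z, v) = 1/(-6 + 10) = 1/4 = ¼)
J(z) = ¼
T(-9*(-3)) + J(196) = -156 + ¼ = -623/4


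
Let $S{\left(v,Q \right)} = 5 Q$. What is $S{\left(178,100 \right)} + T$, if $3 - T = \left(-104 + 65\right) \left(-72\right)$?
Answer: $-2305$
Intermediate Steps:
$T = -2805$ ($T = 3 - \left(-104 + 65\right) \left(-72\right) = 3 - \left(-39\right) \left(-72\right) = 3 - 2808 = -2805$)
$S{\left(178,100 \right)} + T = 5 \cdot 100 - 2805 = 500 - 2805 = -2305$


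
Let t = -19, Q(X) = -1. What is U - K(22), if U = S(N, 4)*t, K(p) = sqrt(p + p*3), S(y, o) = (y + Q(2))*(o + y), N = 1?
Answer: -2*sqrt(22) ≈ -9.3808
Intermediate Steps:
S(y, o) = (-1 + y)*(o + y) (S(y, o) = (y - 1)*(o + y) = (-1 + y)*(o + y))
K(p) = 2*sqrt(p) (K(p) = sqrt(p + 3*p) = sqrt(4*p) = 2*sqrt(p))
U = 0 (U = (1**2 - 1*4 - 1*1 + 4*1)*(-19) = (1 - 4 - 1 + 4)*(-19) = 0*(-19) = 0)
U - K(22) = 0 - 2*sqrt(22) = -2*sqrt(22)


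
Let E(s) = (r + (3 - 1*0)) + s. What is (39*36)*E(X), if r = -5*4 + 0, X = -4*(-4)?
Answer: -1404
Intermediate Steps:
X = 16
r = -20 (r = -20 + 0 = -20)
E(s) = -17 + s (E(s) = (-20 + (3 - 1*0)) + s = (-20 + (3 + 0)) + s = (-20 + 3) + s = -17 + s)
(39*36)*E(X) = (39*36)*(-17 + 16) = 1404*(-1) = -1404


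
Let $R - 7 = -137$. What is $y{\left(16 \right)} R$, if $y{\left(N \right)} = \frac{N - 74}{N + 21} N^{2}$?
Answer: $\frac{1930240}{37} \approx 52169.0$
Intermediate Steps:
$R = -130$ ($R = 7 - 137 = -130$)
$y{\left(N \right)} = \frac{N^{2} \left(-74 + N\right)}{21 + N}$ ($y{\left(N \right)} = \frac{-74 + N}{21 + N} N^{2} = \frac{N^{2} \left(-74 + N\right)}{21 + N}$)
$y{\left(16 \right)} R = \frac{16^{2} \left(-74 + 16\right)}{21 + 16} \left(-130\right) = 256 \cdot \frac{1}{37} \left(-58\right) \left(-130\right) = \left(- \frac{14848}{37}\right) \left(-130\right) = \frac{1930240}{37}$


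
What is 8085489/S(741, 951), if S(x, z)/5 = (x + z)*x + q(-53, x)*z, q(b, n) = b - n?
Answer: 158539/48890 ≈ 3.2428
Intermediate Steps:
S(x, z) = 5*x*(x + z) + 5*z*(-53 - x) (S(x, z) = 5*((x + z)*x + (-53 - x)*z) = 5*(x*(x + z) + z*(-53 - x)) = 5*x*(x + z) + 5*z*(-53 - x))
8085489/S(741, 951) = 8085489/(-265*951 + 5*741**2) = 8085489/(-252015 + 5*549081) = 8085489/(-252015 + 2745405) = 8085489/2493390 = 8085489*(1/2493390) = 158539/48890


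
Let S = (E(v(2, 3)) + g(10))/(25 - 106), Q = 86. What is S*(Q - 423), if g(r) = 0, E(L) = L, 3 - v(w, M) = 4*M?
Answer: -337/9 ≈ -37.444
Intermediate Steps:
v(w, M) = 3 - 4*M
S = ⅑ (S = ((3 - 4*3) + 0)/(25 - 106) = ((3 - 12) + 0)/(-81) = (-9 + 0)*(-1/81) = -9*(-1/81) = ⅑ ≈ 0.11111)
S*(Q - 423) = (86 - 423)/9 = (⅑)*(-337) = -337/9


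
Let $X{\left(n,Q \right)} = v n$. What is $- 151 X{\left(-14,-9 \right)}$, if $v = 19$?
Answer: $40166$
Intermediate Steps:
$X{\left(n,Q \right)} = 19 n$
$- 151 X{\left(-14,-9 \right)} = - 151 \cdot 19 \left(-14\right) = \left(-151\right) \left(-266\right) = 40166$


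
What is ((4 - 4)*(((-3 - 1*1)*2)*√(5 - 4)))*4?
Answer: 0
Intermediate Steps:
((4 - 4)*(((-3 - 1*1)*2)*√(5 - 4)))*4 = (0*(((-3 - 1)*2)*√1))*4 = (0*(-4*2*1))*4 = (0*(-8*1))*4 = (0*(-8))*4 = 0*4 = 0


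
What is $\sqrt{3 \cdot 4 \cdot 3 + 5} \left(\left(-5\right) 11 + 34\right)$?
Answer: $- 21 \sqrt{41} \approx -134.47$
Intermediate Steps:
$\sqrt{3 \cdot 4 \cdot 3 + 5} \left(\left(-5\right) 11 + 34\right) = \sqrt{12 \cdot 3 + 5} \left(-55 + 34\right) = \sqrt{36 + 5} \left(-21\right) = \sqrt{41} \left(-21\right) = - 21 \sqrt{41}$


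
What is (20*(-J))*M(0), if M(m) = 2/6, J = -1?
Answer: 20/3 ≈ 6.6667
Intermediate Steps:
M(m) = 1/3 (M(m) = 2*(1/6) = 1/3)
(20*(-J))*M(0) = (20*(-1*(-1)))*(1/3) = (20*1)*(1/3) = 20*(1/3) = 20/3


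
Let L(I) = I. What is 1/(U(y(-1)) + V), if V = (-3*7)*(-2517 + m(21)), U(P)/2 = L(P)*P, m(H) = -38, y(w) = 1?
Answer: 1/53657 ≈ 1.8637e-5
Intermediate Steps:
U(P) = 2*P² (U(P) = 2*(P*P) = 2*P²)
V = 53655 (V = (-3*7)*(-2517 - 38) = -21*(-2555) = 53655)
1/(U(y(-1)) + V) = 1/(2*1² + 53655) = 1/(2*1 + 53655) = 1/(2 + 53655) = 1/53657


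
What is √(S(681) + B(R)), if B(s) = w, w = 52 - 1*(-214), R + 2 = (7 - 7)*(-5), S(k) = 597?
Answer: √863 ≈ 29.377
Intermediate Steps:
R = -2 (R = -2 + (7 - 7)*(-5) = -2 + 0*(-5) = -2 + 0 = -2)
w = 266 (w = 52 + 214 = 266)
B(s) = 266
√(S(681) + B(R)) = √(597 + 266) = √863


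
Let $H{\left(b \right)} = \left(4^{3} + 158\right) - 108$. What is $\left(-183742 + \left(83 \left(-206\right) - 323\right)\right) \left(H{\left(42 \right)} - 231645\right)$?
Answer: $46575470553$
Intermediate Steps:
$H{\left(b \right)} = 114$ ($H{\left(b \right)} = \left(64 + 158\right) - 108 = 222 - 108 = 114$)
$\left(-183742 + \left(83 \left(-206\right) - 323\right)\right) \left(H{\left(42 \right)} - 231645\right) = \left(-183742 + \left(83 \left(-206\right) - 323\right)\right) \left(114 - 231645\right) = \left(-183742 - 17421\right) \left(-231531\right) = \left(-201163\right) \left(-231531\right) = 46575470553$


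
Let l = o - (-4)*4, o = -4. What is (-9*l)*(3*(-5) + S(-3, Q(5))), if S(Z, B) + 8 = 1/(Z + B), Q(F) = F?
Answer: 2430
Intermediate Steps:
S(Z, B) = -8 + 1/(B + Z) (S(Z, B) = -8 + 1/(Z + B) = -8 + 1/(B + Z))
l = 12 (l = -4 - (-4)*4 = -4 - 4*(-4) = -4 + 16 = 12)
(-9*l)*(3*(-5) + S(-3, Q(5))) = (-9*12)*(3*(-5) + (1 - 8*5 - 8*(-3))/(5 - 3)) = -108*(-15 + (1 - 40 + 24)/2) = -108*(-15 + (1/2)*(-15)) = -108*(-15 - 15/2) = -108*(-45/2) = 2430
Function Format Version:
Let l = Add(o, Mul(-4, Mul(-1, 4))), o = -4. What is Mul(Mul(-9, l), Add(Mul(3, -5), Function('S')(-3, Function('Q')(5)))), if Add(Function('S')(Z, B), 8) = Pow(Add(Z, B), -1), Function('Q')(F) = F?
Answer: 2430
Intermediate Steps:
Function('S')(Z, B) = Add(-8, Pow(Add(B, Z), -1)) (Function('S')(Z, B) = Add(-8, Pow(Add(Z, B), -1)) = Add(-8, Pow(Add(B, Z), -1)))
l = 12 (l = Add(-4, Mul(-4, Mul(-1, 4))) = Add(-4, Mul(-4, -4)) = Add(-4, 16) = 12)
Mul(Mul(-9, l), Add(Mul(3, -5), Function('S')(-3, Function('Q')(5)))) = Mul(Mul(-9, 12), Add(Mul(3, -5), Mul(Pow(Add(5, -3), -1), Add(1, Mul(-8, 5), Mul(-8, -3))))) = Mul(-108, Add(-15, Mul(Pow(2, -1), Add(1, -40, 24)))) = Mul(-108, Add(-15, Mul(Rational(1, 2), -15))) = Mul(-108, Add(-15, Rational(-15, 2))) = Mul(-108, Rational(-45, 2)) = 2430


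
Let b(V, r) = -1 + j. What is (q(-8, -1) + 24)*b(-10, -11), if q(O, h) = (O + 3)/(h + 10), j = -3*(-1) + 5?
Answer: 1477/9 ≈ 164.11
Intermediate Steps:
j = 8 (j = 3 + 5 = 8)
q(O, h) = (3 + O)/(10 + h)
b(V, r) = 7 (b(V, r) = -1 + 8 = 7)
(q(-8, -1) + 24)*b(-10, -11) = ((3 - 8)/(10 - 1) + 24)*7 = (-5/9 + 24)*7 = (211/9)*7 = 1477/9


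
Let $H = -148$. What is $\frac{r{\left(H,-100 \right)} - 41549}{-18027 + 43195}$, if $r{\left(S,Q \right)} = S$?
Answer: $- \frac{41697}{25168} \approx -1.6567$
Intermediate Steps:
$\frac{r{\left(H,-100 \right)} - 41549}{-18027 + 43195} = \frac{-148 - 41549}{-18027 + 43195} = - \frac{41697}{25168}$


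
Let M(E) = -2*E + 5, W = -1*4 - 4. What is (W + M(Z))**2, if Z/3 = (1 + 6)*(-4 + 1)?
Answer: 15129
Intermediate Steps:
W = -8 (W = -4 - 4 = -8)
Z = -63 (Z = 3*((1 + 6)*(-4 + 1)) = 3*(7*(-3)) = 3*(-21) = -63)
M(E) = 5 - 2*E
(W + M(Z))**2 = (-8 + (5 - 2*(-63)))**2 = (-8 + (5 + 126))**2 = (-8 + 131)**2 = 123**2 = 15129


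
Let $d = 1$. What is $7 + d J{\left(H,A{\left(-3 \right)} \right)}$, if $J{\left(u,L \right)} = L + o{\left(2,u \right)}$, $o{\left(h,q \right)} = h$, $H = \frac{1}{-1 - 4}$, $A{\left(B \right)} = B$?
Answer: $6$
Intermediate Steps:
$H = - \frac{1}{5}$ ($H = \frac{1}{-5} = - \frac{1}{5} \approx -0.2$)
$J{\left(u,L \right)} = 2 + L$ ($J{\left(u,L \right)} = L + 2 = 2 + L$)
$7 + d J{\left(H,A{\left(-3 \right)} \right)} = 7 + 1 \left(2 - 3\right) = 7 + 1 \left(-1\right) = 7 - 1 = 6$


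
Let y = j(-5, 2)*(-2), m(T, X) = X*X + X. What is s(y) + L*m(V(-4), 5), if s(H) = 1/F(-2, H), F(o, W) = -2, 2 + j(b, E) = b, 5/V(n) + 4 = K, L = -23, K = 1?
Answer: -1381/2 ≈ -690.50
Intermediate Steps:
V(n) = -5/3 (V(n) = 5/(-4 + 1) = 5/(-3) = 5*(-⅓) = -5/3)
j(b, E) = -2 + b
m(T, X) = X + X² (m(T, X) = X² + X = X + X²)
y = 14 (y = (-2 - 5)*(-2) = -7*(-2) = 14)
s(H) = -½ (s(H) = 1/(-2) = -½)
s(y) + L*m(V(-4), 5) = -½ - 115*(1 + 5) = -½ - 115*6 = -½ - 23*30 = -½ - 690 = -1381/2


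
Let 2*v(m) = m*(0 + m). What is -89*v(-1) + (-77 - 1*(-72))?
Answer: -99/2 ≈ -49.500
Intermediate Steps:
v(m) = m²/2 (v(m) = (m*(0 + m))/2 = (m*m)/2 = m²/2)
-89*v(-1) + (-77 - 1*(-72)) = -89*(-1)²/2 + (-77 - 1*(-72)) = -89/2 + (-77 + 72) = -89*½ - 5 = -89/2 - 5 = -99/2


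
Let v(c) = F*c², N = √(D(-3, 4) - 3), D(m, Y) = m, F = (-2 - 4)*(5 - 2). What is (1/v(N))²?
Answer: 1/11664 ≈ 8.5734e-5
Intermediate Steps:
F = -18 (F = -6*3 = -18)
N = I*√6 (N = √(-3 - 3) = √(-6) = I*√6 ≈ 2.4495*I)
v(c) = -18*c²
(1/v(N))² = (1/(-18*(I*√6)²))² = (1/(-18*(-6)))² = (1/108)² = 1/11664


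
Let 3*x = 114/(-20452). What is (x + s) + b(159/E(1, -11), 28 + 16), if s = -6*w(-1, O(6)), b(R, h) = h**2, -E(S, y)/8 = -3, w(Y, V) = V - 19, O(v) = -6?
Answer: 21331417/10226 ≈ 2086.0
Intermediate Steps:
w(Y, V) = -19 + V
E(S, y) = 24 (E(S, y) = -8*(-3) = 24)
x = -19/10226 (x = (114/(-20452))/3 = (114*(-1/20452))/3 = (1/3)*(-57/10226) = -19/10226 ≈ -0.0018580)
s = 150 (s = -6*(-19 - 6) = -6*(-25) = 150)
(x + s) + b(159/E(1, -11), 28 + 16) = (-19/10226 + 150) + (28 + 16)**2 = 1533881/10226 + 44**2 = 1533881/10226 + 1936 = 21331417/10226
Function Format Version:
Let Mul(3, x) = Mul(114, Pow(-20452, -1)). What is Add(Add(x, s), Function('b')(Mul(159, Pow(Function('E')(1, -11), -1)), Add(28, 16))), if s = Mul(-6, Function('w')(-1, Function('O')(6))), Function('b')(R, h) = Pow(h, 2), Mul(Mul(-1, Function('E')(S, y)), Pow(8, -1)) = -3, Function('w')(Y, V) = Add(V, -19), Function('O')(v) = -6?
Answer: Rational(21331417, 10226) ≈ 2086.0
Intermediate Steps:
Function('w')(Y, V) = Add(-19, V)
Function('E')(S, y) = 24 (Function('E')(S, y) = Mul(-8, -3) = 24)
x = Rational(-19, 10226) (x = Mul(Rational(1, 3), Mul(114, Pow(-20452, -1))) = Mul(Rational(1, 3), Mul(114, Rational(-1, 20452))) = Mul(Rational(1, 3), Rational(-57, 10226)) = Rational(-19, 10226) ≈ -0.0018580)
s = 150 (s = Mul(-6, Add(-19, -6)) = Mul(-6, -25) = 150)
Add(Add(x, s), Function('b')(Mul(159, Pow(Function('E')(1, -11), -1)), Add(28, 16))) = Add(Add(Rational(-19, 10226), 150), Pow(Add(28, 16), 2)) = Add(Rational(1533881, 10226), Pow(44, 2)) = Add(Rational(1533881, 10226), 1936) = Rational(21331417, 10226)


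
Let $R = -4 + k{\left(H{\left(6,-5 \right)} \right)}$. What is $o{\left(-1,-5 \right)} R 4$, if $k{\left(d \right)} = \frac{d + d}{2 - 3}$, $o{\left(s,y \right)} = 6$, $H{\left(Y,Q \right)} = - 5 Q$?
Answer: $-1296$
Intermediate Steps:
$k{\left(d \right)} = - 2 d$ ($k{\left(d \right)} = \frac{2 d}{-1} = 2 d \left(-1\right) = - 2 d$)
$R = -54$ ($R = -4 - 2 \left(\left(-5\right) \left(-5\right)\right) = -4 - 50 = -54$)
$o{\left(-1,-5 \right)} R 4 = 6 \left(-54\right) 4 = \left(-324\right) 4 = -1296$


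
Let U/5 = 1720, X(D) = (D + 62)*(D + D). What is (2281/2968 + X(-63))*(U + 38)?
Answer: 232145633/212 ≈ 1.0950e+6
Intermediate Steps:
X(D) = 2*D*(62 + D) (X(D) = (62 + D)*(2*D) = 2*D*(62 + D))
U = 8600 (U = 5*1720 = 8600)
(2281/2968 + X(-63))*(U + 38) = (2281/2968 + 2*(-63)*(62 - 63))*(8600 + 38) = (2281*(1/2968) + 2*(-63)*(-1))*8638 = (2281/2968 + 126)*8638 = (376249/2968)*8638 = 232145633/212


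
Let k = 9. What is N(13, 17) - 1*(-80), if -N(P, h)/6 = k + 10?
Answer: -34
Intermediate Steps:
N(P, h) = -114 (N(P, h) = -6*(9 + 10) = -6*19 = -114)
N(13, 17) - 1*(-80) = -114 - 1*(-80) = -114 + 80 = -34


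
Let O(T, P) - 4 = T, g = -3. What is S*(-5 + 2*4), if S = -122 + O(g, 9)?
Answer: -363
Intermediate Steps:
O(T, P) = 4 + T
S = -121 (S = -122 + (4 - 3) = -122 + 1 = -121)
S*(-5 + 2*4) = -121*(-5 + 2*4) = -121*(-5 + 8) = -121*3 = -363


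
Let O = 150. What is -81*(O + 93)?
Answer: -19683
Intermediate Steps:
-81*(O + 93) = -81*(150 + 93) = -81*243 = -19683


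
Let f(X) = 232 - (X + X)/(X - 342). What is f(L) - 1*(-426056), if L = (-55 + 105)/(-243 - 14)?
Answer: 9372367943/21986 ≈ 4.2629e+5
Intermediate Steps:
L = -50/257 (L = 50/(-257) = 50*(-1/257) = -50/257 ≈ -0.19455)
f(X) = 232 - 2*X/(-342 + X)
f(L) - 1*(-426056) = 2*(-39672 + 115*(-50/257))/(-342 - 50/257) - 1*(-426056) = 2*(-39672 - 5750/257)/(-87944/257) + 426056 = 2*(-257/87944)*(-10201454/257) + 426056 = 5100727/21986 + 426056 = 9372367943/21986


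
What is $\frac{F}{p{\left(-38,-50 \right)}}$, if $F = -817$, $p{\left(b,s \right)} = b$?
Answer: $\frac{43}{2} \approx 21.5$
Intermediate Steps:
$\frac{F}{p{\left(-38,-50 \right)}} = - \frac{817}{-38} = \left(-817\right) \left(- \frac{1}{38}\right) = \frac{43}{2}$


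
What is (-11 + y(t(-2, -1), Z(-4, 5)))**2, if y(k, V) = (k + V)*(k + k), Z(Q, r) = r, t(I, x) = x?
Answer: 361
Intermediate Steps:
y(k, V) = 2*k*(V + k) (y(k, V) = (V + k)*(2*k) = 2*k*(V + k))
(-11 + y(t(-2, -1), Z(-4, 5)))**2 = (-11 + 2*(-1)*(5 - 1))**2 = (-11 + 2*(-1)*4)**2 = (-11 - 8)**2 = (-19)**2 = 361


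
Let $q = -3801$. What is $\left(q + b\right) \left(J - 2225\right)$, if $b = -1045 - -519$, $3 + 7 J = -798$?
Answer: $\frac{70858952}{7} \approx 1.0123 \cdot 10^{7}$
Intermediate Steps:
$J = - \frac{801}{7}$ ($J = - \frac{3}{7} + \frac{1}{7} \left(-798\right) = - \frac{3}{7} - 114 = - \frac{801}{7} \approx -114.43$)
$b = -526$ ($b = -1045 + 519 = -526$)
$\left(q + b\right) \left(J - 2225\right) = \left(-3801 - 526\right) \left(- \frac{801}{7} - 2225\right) = \left(-4327\right) \left(- \frac{16376}{7}\right) = \frac{70858952}{7}$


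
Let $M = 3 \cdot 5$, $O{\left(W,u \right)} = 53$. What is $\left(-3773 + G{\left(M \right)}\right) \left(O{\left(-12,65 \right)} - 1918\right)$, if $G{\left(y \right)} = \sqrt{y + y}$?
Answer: $7036645 - 1865 \sqrt{30} \approx 7.0264 \cdot 10^{6}$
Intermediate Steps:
$M = 15$
$G{\left(y \right)} = \sqrt{2} \sqrt{y}$ ($G{\left(y \right)} = \sqrt{2 y} = \sqrt{2} \sqrt{y}$)
$\left(-3773 + G{\left(M \right)}\right) \left(O{\left(-12,65 \right)} - 1918\right) = \left(-3773 + \sqrt{2} \sqrt{15}\right) \left(53 - 1918\right) = \left(-3773 + \sqrt{30}\right) \left(-1865\right) = 7036645 - 1865 \sqrt{30}$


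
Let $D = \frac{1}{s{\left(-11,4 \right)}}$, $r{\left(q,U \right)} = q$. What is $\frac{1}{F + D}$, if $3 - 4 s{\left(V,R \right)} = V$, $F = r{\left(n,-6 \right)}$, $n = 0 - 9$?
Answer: $- \frac{7}{61} \approx -0.11475$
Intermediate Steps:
$n = -9$
$F = -9$
$s{\left(V,R \right)} = \frac{3}{4} - \frac{V}{4}$
$D = \frac{2}{7}$ ($D = \frac{1}{\frac{3}{4} - - \frac{11}{4}} = \frac{1}{\frac{3}{4} + \frac{11}{4}} = \frac{1}{\frac{7}{2}} = \frac{2}{7} \approx 0.28571$)
$\frac{1}{F + D} = \frac{1}{-9 + \frac{2}{7}} = \frac{1}{- \frac{61}{7}} = - \frac{7}{61}$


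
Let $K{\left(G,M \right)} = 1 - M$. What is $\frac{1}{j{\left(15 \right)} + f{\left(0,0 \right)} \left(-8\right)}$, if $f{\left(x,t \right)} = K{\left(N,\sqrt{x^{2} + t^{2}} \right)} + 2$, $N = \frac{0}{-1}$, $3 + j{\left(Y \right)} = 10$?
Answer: $- \frac{1}{17} \approx -0.058824$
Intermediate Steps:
$j{\left(Y \right)} = 7$ ($j{\left(Y \right)} = -3 + 10 = 7$)
$N = 0$ ($N = 0 \left(-1\right) = 0$)
$f{\left(x,t \right)} = 3 - \sqrt{t^{2} + x^{2}}$ ($f{\left(x,t \right)} = \left(1 - \sqrt{x^{2} + t^{2}}\right) + 2 = \left(1 - \sqrt{t^{2} + x^{2}}\right) + 2 = 3 - \sqrt{t^{2} + x^{2}}$)
$\frac{1}{j{\left(15 \right)} + f{\left(0,0 \right)} \left(-8\right)} = \frac{1}{7 + \left(3 - \sqrt{0^{2} + 0^{2}}\right) \left(-8\right)} = \frac{1}{7 + \left(3 - \sqrt{0 + 0}\right) \left(-8\right)} = \frac{1}{7 + \left(3 - \sqrt{0}\right) \left(-8\right)} = \frac{1}{7 + \left(3 - 0\right) \left(-8\right)} = \frac{1}{7 + \left(3 + 0\right) \left(-8\right)} = \frac{1}{7 + 3 \left(-8\right)} = \frac{1}{7 - 24} = \frac{1}{-17} = - \frac{1}{17}$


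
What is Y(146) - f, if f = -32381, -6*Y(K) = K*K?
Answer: 86485/3 ≈ 28828.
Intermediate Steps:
Y(K) = -K**2/6 (Y(K) = -K*K/6 = -K**2/6)
Y(146) - f = -1/6*146**2 - 1*(-32381) = -1/6*21316 + 32381 = -10658/3 + 32381 = 86485/3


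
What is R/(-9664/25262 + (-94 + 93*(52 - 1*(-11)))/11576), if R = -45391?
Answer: -6636911154296/16882483 ≈ -3.9312e+5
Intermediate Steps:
R/(-9664/25262 + (-94 + 93*(52 - 1*(-11)))/11576) = -45391/(-9664/25262 + (-94 + 93*(52 - 1*(-11)))/11576) = -45391/(-9664*1/25262 + (-94 + 93*(52 + 11))*(1/11576)) = -45391/(-4832/12631 + (-94 + 93*63)*(1/11576)) = -45391/(-4832/12631 + (-94 + 5859)*(1/11576)) = -45391/(-4832/12631 + 5765*(1/11576)) = -45391/(-4832/12631 + 5765/11576) = -45391/16882483/146216456 = -45391*146216456/16882483 = -6636911154296/16882483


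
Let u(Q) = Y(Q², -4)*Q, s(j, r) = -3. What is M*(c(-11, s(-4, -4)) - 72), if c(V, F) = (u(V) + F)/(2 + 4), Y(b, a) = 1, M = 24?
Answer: -1784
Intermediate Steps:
u(Q) = Q (u(Q) = 1*Q = Q)
c(V, F) = F/6 + V/6 (c(V, F) = (V + F)/(2 + 4) = (F + V)/6 = (F + V)*(⅙) = F/6 + V/6)
M*(c(-11, s(-4, -4)) - 72) = 24*(((⅙)*(-3) + (⅙)*(-11)) - 72) = 24*((-½ - 11/6) - 72) = 24*(-7/3 - 72) = 24*(-223/3) = -1784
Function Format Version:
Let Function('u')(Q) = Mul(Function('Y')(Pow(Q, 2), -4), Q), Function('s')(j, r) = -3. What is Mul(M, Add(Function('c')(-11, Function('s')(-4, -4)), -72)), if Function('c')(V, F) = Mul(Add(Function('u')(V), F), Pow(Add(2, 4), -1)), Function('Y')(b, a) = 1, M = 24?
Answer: -1784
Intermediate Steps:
Function('u')(Q) = Q (Function('u')(Q) = Mul(1, Q) = Q)
Function('c')(V, F) = Add(Mul(Rational(1, 6), F), Mul(Rational(1, 6), V)) (Function('c')(V, F) = Mul(Add(V, F), Pow(Add(2, 4), -1)) = Mul(Add(F, V), Pow(6, -1)) = Mul(Add(F, V), Rational(1, 6)) = Add(Mul(Rational(1, 6), F), Mul(Rational(1, 6), V)))
Mul(M, Add(Function('c')(-11, Function('s')(-4, -4)), -72)) = Mul(24, Add(Add(Mul(Rational(1, 6), -3), Mul(Rational(1, 6), -11)), -72)) = Mul(24, Add(Add(Rational(-1, 2), Rational(-11, 6)), -72)) = Mul(24, Add(Rational(-7, 3), -72)) = Mul(24, Rational(-223, 3)) = -1784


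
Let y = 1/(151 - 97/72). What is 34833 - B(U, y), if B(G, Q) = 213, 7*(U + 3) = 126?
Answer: 34620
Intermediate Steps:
U = 15 (U = -3 + (⅐)*126 = -3 + 18 = 15)
y = 72/10775 (y = 1/(151 - 97*1/72) = 1/(151 - 97/72) = 1/(10775/72) = 72/10775 ≈ 0.0066821)
34833 - B(U, y) = 34833 - 1*213 = 34833 - 213 = 34620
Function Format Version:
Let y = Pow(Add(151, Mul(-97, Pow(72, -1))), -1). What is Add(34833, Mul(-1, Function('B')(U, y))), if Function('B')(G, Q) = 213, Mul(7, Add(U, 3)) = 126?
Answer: 34620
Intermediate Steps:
U = 15 (U = Add(-3, Mul(Rational(1, 7), 126)) = Add(-3, 18) = 15)
y = Rational(72, 10775) (y = Pow(Add(151, Mul(-97, Rational(1, 72))), -1) = Pow(Add(151, Rational(-97, 72)), -1) = Pow(Rational(10775, 72), -1) = Rational(72, 10775) ≈ 0.0066821)
Add(34833, Mul(-1, Function('B')(U, y))) = Add(34833, Mul(-1, 213)) = Add(34833, -213) = 34620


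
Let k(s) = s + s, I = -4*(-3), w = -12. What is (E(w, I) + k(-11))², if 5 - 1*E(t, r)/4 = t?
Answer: 2116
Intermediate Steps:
I = 12
k(s) = 2*s
E(t, r) = 20 - 4*t
(E(w, I) + k(-11))² = ((20 - 4*(-12)) + 2*(-11))² = ((20 + 48) - 22)² = (68 - 22)² = 46² = 2116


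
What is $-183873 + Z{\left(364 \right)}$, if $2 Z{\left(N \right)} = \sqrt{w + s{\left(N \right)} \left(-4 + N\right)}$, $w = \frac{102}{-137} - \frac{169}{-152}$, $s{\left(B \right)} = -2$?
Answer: $-183873 + \frac{i \sqrt{78015194986}}{20824} \approx -1.8387 \cdot 10^{5} + 13.413 i$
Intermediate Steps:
$w = \frac{7649}{20824}$ ($w = 102 \left(- \frac{1}{137}\right) - - \frac{169}{152} = - \frac{102}{137} + \frac{169}{152} = \frac{7649}{20824} \approx 0.36732$)
$Z{\left(N \right)} = \frac{\sqrt{\frac{174241}{20824} - 2 N}}{2}$ ($Z{\left(N \right)} = \frac{\sqrt{\frac{7649}{20824} - 2 \left(-4 + N\right)}}{2} = \frac{\sqrt{\frac{7649}{20824} - \left(-8 + 2 N\right)}}{2} = \frac{\sqrt{\frac{174241}{20824} - 2 N}}{2}$)
$-183873 + Z{\left(364 \right)} = -183873 + \frac{\sqrt{907098646 - 78922293632}}{20824} = -183873 + \frac{\sqrt{-78015194986}}{20824} = -183873 + \frac{i \sqrt{78015194986}}{20824}$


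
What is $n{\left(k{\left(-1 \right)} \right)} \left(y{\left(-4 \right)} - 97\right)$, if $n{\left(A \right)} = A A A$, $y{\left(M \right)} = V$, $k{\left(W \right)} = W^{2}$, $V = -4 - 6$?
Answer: $-107$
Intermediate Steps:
$V = -10$
$y{\left(M \right)} = -10$
$n{\left(A \right)} = A^{3}$ ($n{\left(A \right)} = A^{2} A = A^{3}$)
$n{\left(k{\left(-1 \right)} \right)} \left(y{\left(-4 \right)} - 97\right) = \left(\left(-1\right)^{2}\right)^{3} \left(-10 - 97\right) = 1^{3} \left(-107\right) = 1 \left(-107\right) = -107$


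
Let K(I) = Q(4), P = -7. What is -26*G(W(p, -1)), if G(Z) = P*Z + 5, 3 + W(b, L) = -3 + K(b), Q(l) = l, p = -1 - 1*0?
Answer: -494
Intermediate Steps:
p = -1 (p = -1 + 0 = -1)
K(I) = 4
W(b, L) = -2 (W(b, L) = -3 + (-3 + 4) = -3 + 1 = -2)
G(Z) = 5 - 7*Z (G(Z) = -7*Z + 5 = 5 - 7*Z)
-26*G(W(p, -1)) = -26*(5 - 7*(-2)) = -26*(5 + 14) = -26*19 = -494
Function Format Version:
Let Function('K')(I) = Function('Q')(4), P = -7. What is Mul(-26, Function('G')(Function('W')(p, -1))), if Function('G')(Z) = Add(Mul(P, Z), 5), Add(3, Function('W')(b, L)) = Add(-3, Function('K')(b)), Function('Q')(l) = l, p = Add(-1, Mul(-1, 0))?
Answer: -494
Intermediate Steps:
p = -1 (p = Add(-1, 0) = -1)
Function('K')(I) = 4
Function('W')(b, L) = -2 (Function('W')(b, L) = Add(-3, Add(-3, 4)) = Add(-3, 1) = -2)
Function('G')(Z) = Add(5, Mul(-7, Z)) (Function('G')(Z) = Add(Mul(-7, Z), 5) = Add(5, Mul(-7, Z)))
Mul(-26, Function('G')(Function('W')(p, -1))) = Mul(-26, Add(5, Mul(-7, -2))) = Mul(-26, Add(5, 14)) = Mul(-26, 19) = -494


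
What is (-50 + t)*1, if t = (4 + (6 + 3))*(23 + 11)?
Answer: 392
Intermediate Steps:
t = 442 (t = (4 + 9)*34 = 13*34 = 442)
(-50 + t)*1 = (-50 + 442)*1 = 392*1 = 392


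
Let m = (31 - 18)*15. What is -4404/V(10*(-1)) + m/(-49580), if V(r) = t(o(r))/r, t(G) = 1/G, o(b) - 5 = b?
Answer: -2183503239/9916 ≈ -2.2020e+5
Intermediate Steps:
o(b) = 5 + b
m = 195 (m = 13*15 = 195)
V(r) = 1/(r*(5 + r)) (V(r) = 1/((5 + r)*r) = 1/(r*(5 + r)))
-4404/V(10*(-1)) + m/(-49580) = -4404/(1/(((10*(-1)))*(5 + 10*(-1)))) + 195/(-49580) = -4404/(1/((-10)*(5 - 10))) + 195*(-1/49580) = -4404/((-⅒/(-5))) - 39/9916 = -4404/((-⅒*(-⅕))) - 39/9916 = -4404/1/50 - 39/9916 = -4404*50 - 39/9916 = -220200 - 39/9916 = -2183503239/9916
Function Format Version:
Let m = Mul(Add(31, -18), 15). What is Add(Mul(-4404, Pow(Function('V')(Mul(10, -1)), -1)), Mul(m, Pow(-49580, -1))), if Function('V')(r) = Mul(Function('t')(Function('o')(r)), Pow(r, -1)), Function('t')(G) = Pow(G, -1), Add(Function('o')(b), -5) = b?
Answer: Rational(-2183503239, 9916) ≈ -2.2020e+5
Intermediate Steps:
Function('o')(b) = Add(5, b)
m = 195 (m = Mul(13, 15) = 195)
Function('V')(r) = Mul(Pow(r, -1), Pow(Add(5, r), -1)) (Function('V')(r) = Mul(Pow(Add(5, r), -1), Pow(r, -1)) = Mul(Pow(r, -1), Pow(Add(5, r), -1)))
Add(Mul(-4404, Pow(Function('V')(Mul(10, -1)), -1)), Mul(m, Pow(-49580, -1))) = Add(Mul(-4404, Pow(Mul(Pow(Mul(10, -1), -1), Pow(Add(5, Mul(10, -1)), -1)), -1)), Mul(195, Pow(-49580, -1))) = Add(Mul(-4404, Pow(Mul(Pow(-10, -1), Pow(Add(5, -10), -1)), -1)), Mul(195, Rational(-1, 49580))) = Add(Mul(-4404, Pow(Mul(Rational(-1, 10), Pow(-5, -1)), -1)), Rational(-39, 9916)) = Add(Mul(-4404, Pow(Mul(Rational(-1, 10), Rational(-1, 5)), -1)), Rational(-39, 9916)) = Add(Mul(-4404, Pow(Rational(1, 50), -1)), Rational(-39, 9916)) = Add(Mul(-4404, 50), Rational(-39, 9916)) = Add(-220200, Rational(-39, 9916)) = Rational(-2183503239, 9916)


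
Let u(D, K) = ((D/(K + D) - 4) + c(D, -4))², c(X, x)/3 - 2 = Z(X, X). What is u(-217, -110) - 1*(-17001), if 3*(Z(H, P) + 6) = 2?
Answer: 1836918250/106929 ≈ 17179.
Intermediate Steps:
Z(H, P) = -16/3 (Z(H, P) = -6 + (⅓)*2 = -6 + ⅔ = -16/3)
c(X, x) = -10 (c(X, x) = 6 + 3*(-16/3) = 6 - 16 = -10)
u(D, K) = (-14 + D/(D + K))² (u(D, K) = ((D/(K + D) - 4) - 10)² = ((D/(D + K) - 4) - 10)² = ((-4 + D/(D + K)) - 10)² = (-14 + D/(D + K))²)
u(-217, -110) - 1*(-17001) = (13*(-217) + 14*(-110))²/(-217 - 110)² - 1*(-17001) = (-2821 - 1540)²/(-327)² + 17001 = (1/106929)*(-4361)² + 17001 = (1/106929)*19018321 + 17001 = 19018321/106929 + 17001 = 1836918250/106929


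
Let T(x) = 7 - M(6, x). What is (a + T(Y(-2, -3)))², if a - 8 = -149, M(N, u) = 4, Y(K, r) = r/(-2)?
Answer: 19044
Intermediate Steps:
Y(K, r) = -r/2 (Y(K, r) = r*(-½) = -r/2)
T(x) = 3 (T(x) = 7 - 1*4 = 7 - 4 = 3)
a = -141 (a = 8 - 149 = -141)
(a + T(Y(-2, -3)))² = (-141 + 3)² = (-138)² = 19044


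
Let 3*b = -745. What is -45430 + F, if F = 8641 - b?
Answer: -109622/3 ≈ -36541.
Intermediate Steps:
b = -745/3 (b = (⅓)*(-745) = -745/3 ≈ -248.33)
F = 26668/3 (F = 8641 - 1*(-745/3) = 8641 + 745/3 = 26668/3 ≈ 8889.3)
-45430 + F = -45430 + 26668/3 = -109622/3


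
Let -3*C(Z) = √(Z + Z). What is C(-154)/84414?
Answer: -I*√77/126621 ≈ -6.9301e-5*I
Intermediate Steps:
C(Z) = -√2*√Z/3 (C(Z) = -√(Z + Z)/3 = -√2*√Z/3)
C(-154)/84414 = -√2*√(-154)/3/84414 = -√2*I*√154/3*(1/84414) = -2*I*√77/3*(1/84414) = -I*√77/126621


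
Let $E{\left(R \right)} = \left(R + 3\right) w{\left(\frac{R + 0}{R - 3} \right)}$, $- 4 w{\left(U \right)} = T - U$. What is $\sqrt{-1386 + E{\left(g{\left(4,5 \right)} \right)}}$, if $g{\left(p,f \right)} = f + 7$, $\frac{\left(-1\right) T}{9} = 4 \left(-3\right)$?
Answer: $i \sqrt{1786} \approx 42.261 i$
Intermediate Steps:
$T = 108$ ($T = - 9 \cdot 4 \left(-3\right) = \left(-9\right) \left(-12\right) = 108$)
$g{\left(p,f \right)} = 7 + f$
$w{\left(U \right)} = -27 + \frac{U}{4}$ ($w{\left(U \right)} = - \frac{108 - U}{4} = -27 + \frac{U}{4}$)
$E{\left(R \right)} = \left(-27 + \frac{R}{4 \left(-3 + R\right)}\right) \left(3 + R\right)$ ($E{\left(R \right)} = \left(R + 3\right) \left(-27 + \frac{\left(R + 0\right) \frac{1}{R - 3}}{4}\right) = \left(3 + R\right) \left(-27 + \frac{R \frac{1}{-3 + R}}{4}\right) = \left(3 + R\right) \left(-27 + \frac{R}{4 \left(-3 + R\right)}\right) = \left(-27 + \frac{R}{4 \left(-3 + R\right)}\right) \left(3 + R\right)$)
$\sqrt{-1386 + E{\left(g{\left(4,5 \right)} \right)}} = \sqrt{-1386 + \frac{\left(3 + \left(7 + 5\right)\right) \left(324 - 107 \left(7 + 5\right)\right)}{4 \left(-3 + \left(7 + 5\right)\right)}} = \sqrt{-1386 + \frac{\left(3 + 12\right) \left(324 - 1284\right)}{4 \left(-3 + 12\right)}} = \sqrt{-1386 + \frac{1}{4} \cdot \frac{1}{9} \cdot 15 \left(324 - 1284\right)} = \sqrt{-1386 + \frac{1}{4} \cdot \frac{1}{9} \cdot 15 \left(-960\right)} = \sqrt{-1386 - 400} = \sqrt{-1786} = i \sqrt{1786}$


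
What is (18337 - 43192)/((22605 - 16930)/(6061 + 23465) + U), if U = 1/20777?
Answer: -15247590603210/117939001 ≈ -1.2928e+5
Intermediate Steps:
U = 1/20777 ≈ 4.8130e-5
(18337 - 43192)/((22605 - 16930)/(6061 + 23465) + U) = (18337 - 43192)/((22605 - 16930)/(6061 + 23465) + 1/20777) = -24855/(5675/29526 + 1/20777) = -24855/117939001/613461702 = -24855*613461702/117939001 = -15247590603210/117939001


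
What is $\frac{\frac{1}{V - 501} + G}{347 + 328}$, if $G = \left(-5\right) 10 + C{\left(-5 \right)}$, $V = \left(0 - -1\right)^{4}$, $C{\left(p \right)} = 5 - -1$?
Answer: $- \frac{22001}{337500} \approx -0.065188$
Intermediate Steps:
$C{\left(p \right)} = 6$ ($C{\left(p \right)} = 5 + 1 = 6$)
$V = 1$ ($V = \left(0 + 1\right)^{4} = 1^{4} = 1$)
$G = -44$ ($G = \left(-5\right) 10 + 6 = -50 + 6 = -44$)
$\frac{\frac{1}{V - 501} + G}{347 + 328} = \frac{\frac{1}{1 - 501} - 44}{347 + 328} = \frac{\frac{1}{-500} - 44}{675} = \left(- \frac{1}{500} - 44\right) \frac{1}{675} = \left(- \frac{22001}{500}\right) \frac{1}{675} = - \frac{22001}{337500}$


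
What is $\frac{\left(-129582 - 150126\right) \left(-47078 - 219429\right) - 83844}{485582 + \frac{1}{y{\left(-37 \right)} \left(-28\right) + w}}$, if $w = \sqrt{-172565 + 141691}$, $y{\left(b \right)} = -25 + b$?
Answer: $\frac{110205067209516366501312}{717878792752669385} + \frac{74544056112 i \sqrt{30874}}{717878792752669385} \approx 1.5351 \cdot 10^{5} + 1.8246 \cdot 10^{-5} i$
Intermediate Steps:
$w = i \sqrt{30874}$ ($w = \sqrt{-30874} = i \sqrt{30874} \approx 175.71 i$)
$\frac{\left(-129582 - 150126\right) \left(-47078 - 219429\right) - 83844}{485582 + \frac{1}{y{\left(-37 \right)} \left(-28\right) + w}} = \frac{\left(-129582 - 150126\right) \left(-47078 - 219429\right) - 83844}{485582 + \frac{1}{\left(-25 - 37\right) \left(-28\right) + i \sqrt{30874}}} = \frac{\left(-279708\right) \left(-266507\right) - 83844}{485582 + \frac{1}{\left(-62\right) \left(-28\right) + i \sqrt{30874}}} = \frac{74544139956 - 83844}{485582 + \frac{1}{1736 + i \sqrt{30874}}} = \frac{74544056112}{485582 + \frac{1}{1736 + i \sqrt{30874}}}$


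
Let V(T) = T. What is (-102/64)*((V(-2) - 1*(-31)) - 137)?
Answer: 1377/8 ≈ 172.13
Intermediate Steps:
(-102/64)*((V(-2) - 1*(-31)) - 137) = (-102/64)*((-2 - 1*(-31)) - 137) = (-102*1/64)*((-2 + 31) - 137) = -51*(29 - 137)/32 = -51/32*(-108) = 1377/8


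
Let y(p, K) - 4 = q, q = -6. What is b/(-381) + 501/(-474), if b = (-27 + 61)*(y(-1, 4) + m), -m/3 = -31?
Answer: -552479/60198 ≈ -9.1777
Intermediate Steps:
m = 93 (m = -3*(-31) = 93)
y(p, K) = -2 (y(p, K) = 4 - 6 = -2)
b = 3094 (b = (-27 + 61)*(-2 + 93) = 34*91 = 3094)
b/(-381) + 501/(-474) = 3094/(-381) + 501/(-474) = 3094*(-1/381) + 501*(-1/474) = -3094/381 - 167/158 = -552479/60198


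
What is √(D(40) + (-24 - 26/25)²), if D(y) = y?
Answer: 2*√104219/25 ≈ 25.826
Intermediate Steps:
√(D(40) + (-24 - 26/25)²) = √(40 + (-24 - 26/25)²) = √(40 + (-626/25)²) = √(40 + 391876/625) = √(416876/625) = 2*√104219/25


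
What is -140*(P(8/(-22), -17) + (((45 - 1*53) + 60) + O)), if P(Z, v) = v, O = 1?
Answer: -5040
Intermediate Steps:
-140*(P(8/(-22), -17) + (((45 - 1*53) + 60) + O)) = -140*(-17 + (((45 - 1*53) + 60) + 1)) = -140*(-17 + (((45 - 53) + 60) + 1)) = -140*(-17 + ((-8 + 60) + 1)) = -140*(-17 + (52 + 1)) = -140*(-17 + 53) = -140*36 = -5040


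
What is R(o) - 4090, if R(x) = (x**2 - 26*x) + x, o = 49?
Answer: -2914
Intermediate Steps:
R(x) = x**2 - 25*x
R(o) - 4090 = 49*(-25 + 49) - 4090 = 49*24 - 4090 = 1176 - 4090 = -2914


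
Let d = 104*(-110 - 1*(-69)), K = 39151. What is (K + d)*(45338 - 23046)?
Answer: 777701004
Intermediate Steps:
d = -4264 (d = 104*(-110 + 69) = 104*(-41) = -4264)
(K + d)*(45338 - 23046) = (39151 - 4264)*(45338 - 23046) = 34887*22292 = 777701004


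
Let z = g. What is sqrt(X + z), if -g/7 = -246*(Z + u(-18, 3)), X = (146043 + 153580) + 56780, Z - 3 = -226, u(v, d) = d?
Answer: 9*I*sqrt(277) ≈ 149.79*I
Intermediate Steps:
Z = -223 (Z = 3 - 226 = -223)
X = 356403 (X = 299623 + 56780 = 356403)
g = -378840 (g = -(-1722)*(-223 + 3) = -(-1722)*(-220) = -7*54120 = -378840)
z = -378840
sqrt(X + z) = sqrt(356403 - 378840) = sqrt(-22437) = 9*I*sqrt(277)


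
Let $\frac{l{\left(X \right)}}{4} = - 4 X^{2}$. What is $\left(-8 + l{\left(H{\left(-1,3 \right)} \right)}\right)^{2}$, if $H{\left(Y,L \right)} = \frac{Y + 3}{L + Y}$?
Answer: $576$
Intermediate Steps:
$H{\left(Y,L \right)} = \frac{3 + Y}{L + Y}$
$l{\left(X \right)} = - 16 X^{2}$ ($l{\left(X \right)} = 4 \left(- 4 X^{2}\right) = - 16 X^{2}$)
$\left(-8 + l{\left(H{\left(-1,3 \right)} \right)}\right)^{2} = \left(-8 - 16 \left(\frac{3 - 1}{3 - 1}\right)^{2}\right)^{2} = \left(-8 - 16 \left(\frac{1}{2} \cdot 2\right)^{2}\right)^{2} = \left(-8 - 16 \cdot 1^{2}\right)^{2} = \left(-8 - 16\right)^{2} = \left(-24\right)^{2} = 576$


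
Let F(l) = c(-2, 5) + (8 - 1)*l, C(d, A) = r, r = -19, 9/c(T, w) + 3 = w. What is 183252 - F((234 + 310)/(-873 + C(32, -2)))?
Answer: 81730289/446 ≈ 1.8325e+5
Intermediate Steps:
c(T, w) = 9/(-3 + w)
C(d, A) = -19
F(l) = 9/2 + 7*l (F(l) = 9/(-3 + 5) + (8 - 1)*l = 9/2 + 7*l)
183252 - F((234 + 310)/(-873 + C(32, -2))) = 183252 - (9/2 + 7*((234 + 310)/(-873 - 19))) = 183252 - (9/2 + 7*(544/(-892))) = 183252 - (9/2 + 7*(544*(-1/892))) = 183252 - (9/2 + 7*(-136/223)) = 183252 - (9/2 - 952/223) = 183252 - 1*103/446 = 183252 - 103/446 = 81730289/446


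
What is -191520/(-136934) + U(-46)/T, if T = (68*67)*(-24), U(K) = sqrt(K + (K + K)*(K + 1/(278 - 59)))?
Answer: 13680/9781 - sqrt(200744598)/23946336 ≈ 1.3980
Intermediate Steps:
U(K) = sqrt(K + 2*K*(1/219 + K)) (U(K) = sqrt(K + (2*K)*(K + 1/219)) = sqrt(K + (2*K)*(1/219 + K)) = sqrt(K + 2*K*(1/219 + K)))
T = -109344 (T = 4556*(-24) = -109344)
-191520/(-136934) + U(-46)/T = -191520/(-136934) + (sqrt(219)*sqrt(-46*(221 + 438*(-46)))/219)/(-109344) = -191520*(-1/136934) + (sqrt(219)*sqrt(-46*(221 - 20148))/219)*(-1/109344) = 13680/9781 + (sqrt(219)*sqrt(-46*(-19927))/219)*(-1/109344) = 13680/9781 + (sqrt(219)*sqrt(916642)/219)*(-1/109344) = 13680/9781 + (sqrt(200744598)/219)*(-1/109344) = 13680/9781 - sqrt(200744598)/23946336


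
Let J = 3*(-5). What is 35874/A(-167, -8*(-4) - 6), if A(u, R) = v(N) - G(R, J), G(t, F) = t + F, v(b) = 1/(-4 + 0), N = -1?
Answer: -15944/5 ≈ -3188.8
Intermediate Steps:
v(b) = -1/4 (v(b) = 1/(-4) = -1/4)
J = -15
G(t, F) = F + t
A(u, R) = 59/4 - R (A(u, R) = -1/4 - (-15 + R) = -1/4 + (15 - R) = 59/4 - R)
35874/A(-167, -8*(-4) - 6) = 35874/(59/4 - (-8*(-4) - 6)) = 35874/(59/4 - (32 - 6)) = 35874/(59/4 - 1*26) = 35874/(59/4 - 26) = 35874/(-45/4) = 35874*(-4/45) = -15944/5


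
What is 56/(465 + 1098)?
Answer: 56/1563 ≈ 0.035829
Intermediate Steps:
56/(465 + 1098) = 56/1563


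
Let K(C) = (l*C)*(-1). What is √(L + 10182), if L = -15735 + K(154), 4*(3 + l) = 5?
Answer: I*√21134/2 ≈ 72.688*I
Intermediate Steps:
l = -7/4 (l = -3 + (¼)*5 = -3 + 5/4 = -7/4 ≈ -1.7500)
K(C) = 7*C/4 (K(C) = -7*C/4*(-1) = 7*C/4)
L = -30931/2 (L = -15735 + (7/4)*154 = -15735 + 539/2 = -30931/2 ≈ -15466.)
√(L + 10182) = √(-30931/2 + 10182) = √(-10567/2) = I*√21134/2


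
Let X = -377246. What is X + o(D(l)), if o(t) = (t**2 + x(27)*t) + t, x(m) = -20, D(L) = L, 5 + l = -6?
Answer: -376916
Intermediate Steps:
l = -11 (l = -5 - 6 = -11)
o(t) = t**2 - 19*t (o(t) = (t**2 - 20*t) + t = t**2 - 19*t)
X + o(D(l)) = -377246 - 11*(-19 - 11) = -377246 - 11*(-30) = -377246 + 330 = -376916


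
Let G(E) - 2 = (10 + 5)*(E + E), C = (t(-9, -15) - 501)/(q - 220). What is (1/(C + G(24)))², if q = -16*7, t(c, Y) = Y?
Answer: 6889/3606603025 ≈ 1.9101e-6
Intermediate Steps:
q = -112
C = 129/83 (C = (-15 - 501)/(-112 - 220) = -516/(-332) = -516*(-1/332) = 129/83 ≈ 1.5542)
G(E) = 2 + 30*E (G(E) = 2 + (10 + 5)*(E + E) = 2 + 15*(2*E) = 2 + 30*E)
(1/(C + G(24)))² = (1/(129/83 + (2 + 30*24)))² = (1/(129/83 + (2 + 720)))² = (1/(129/83 + 722))² = (1/(60055/83))² = (83/60055)² = 6889/3606603025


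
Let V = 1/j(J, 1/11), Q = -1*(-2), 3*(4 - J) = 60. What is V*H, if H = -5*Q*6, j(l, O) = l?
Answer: 15/4 ≈ 3.7500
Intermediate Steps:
J = -16 (J = 4 - 1/3*60 = 4 - 20 = -16)
Q = 2
V = -1/16 (V = 1/(-16) = -1/16 ≈ -0.062500)
H = -60 (H = -5*2*6 = -10*6 = -60)
V*H = -1/16*(-60) = 15/4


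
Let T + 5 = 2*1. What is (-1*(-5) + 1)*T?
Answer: -18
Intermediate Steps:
T = -3 (T = -5 + 2*1 = -5 + 2 = -3)
(-1*(-5) + 1)*T = (-1*(-5) + 1)*(-3) = (5 + 1)*(-3) = 6*(-3) = -18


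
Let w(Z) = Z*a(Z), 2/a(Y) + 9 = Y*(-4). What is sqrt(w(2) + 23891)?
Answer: 3*sqrt(767159)/17 ≈ 154.57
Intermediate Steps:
a(Y) = 2/(-9 - 4*Y) (a(Y) = 2/(-9 + Y*(-4)) = 2/(-9 - 4*Y))
w(Z) = -2*Z/(9 + 4*Z) (w(Z) = Z*(-2/(9 + 4*Z)) = -2*Z/(9 + 4*Z))
sqrt(w(2) + 23891) = sqrt(-2*2/(9 + 4*2) + 23891) = sqrt(-2*2/(9 + 8) + 23891) = sqrt(-2*2/17 + 23891) = sqrt(-2*2*1/17 + 23891) = sqrt(-4/17 + 23891) = sqrt(406143/17) = 3*sqrt(767159)/17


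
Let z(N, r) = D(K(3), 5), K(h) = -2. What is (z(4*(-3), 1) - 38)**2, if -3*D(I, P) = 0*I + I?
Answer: 12544/9 ≈ 1393.8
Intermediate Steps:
D(I, P) = -I/3 (D(I, P) = -(0*I + I)/3 = -(0 + I)/3 = -I/3)
z(N, r) = 2/3 (z(N, r) = -1/3*(-2) = 2/3)
(z(4*(-3), 1) - 38)**2 = (2/3 - 38)**2 = (-112/3)**2 = 12544/9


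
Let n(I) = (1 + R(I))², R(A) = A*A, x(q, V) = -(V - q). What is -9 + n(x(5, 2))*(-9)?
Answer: -909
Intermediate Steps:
x(q, V) = q - V
R(A) = A²
n(I) = (1 + I²)²
-9 + n(x(5, 2))*(-9) = -9 + (1 + (5 - 1*2)²)²*(-9) = -9 + (1 + (5 - 2)²)²*(-9) = -9 + (1 + 3²)²*(-9) = -9 + (1 + 9)²*(-9) = -9 + 10²*(-9) = -9 + 100*(-9) = -9 - 900 = -909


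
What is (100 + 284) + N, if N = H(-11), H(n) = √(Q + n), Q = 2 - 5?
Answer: 384 + I*√14 ≈ 384.0 + 3.7417*I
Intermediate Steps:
Q = -3
H(n) = √(-3 + n)
N = I*√14 (N = √(-3 - 11) = √(-14) = I*√14 ≈ 3.7417*I)
(100 + 284) + N = (100 + 284) + I*√14 = 384 + I*√14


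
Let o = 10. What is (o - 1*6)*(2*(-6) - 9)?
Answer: -84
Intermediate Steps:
(o - 1*6)*(2*(-6) - 9) = (10 - 1*6)*(2*(-6) - 9) = (10 - 6)*(-12 - 9) = 4*(-21) = -84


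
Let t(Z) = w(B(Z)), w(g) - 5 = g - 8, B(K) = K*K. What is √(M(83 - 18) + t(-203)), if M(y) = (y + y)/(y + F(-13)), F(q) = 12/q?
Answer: 12*√4052409/119 ≈ 203.00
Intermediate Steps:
B(K) = K²
w(g) = -3 + g (w(g) = 5 + (g - 8) = 5 + (-8 + g) = -3 + g)
M(y) = 2*y/(-12/13 + y) (M(y) = (y + y)/(y + 12/(-13)) = (2*y)/(y + 12*(-1/13)) = (2*y)/(y - 12/13) = (2*y)/(-12/13 + y) = 2*y/(-12/13 + y))
t(Z) = -3 + Z²
√(M(83 - 18) + t(-203)) = √(26*(83 - 18)/(-12 + 13*(83 - 18)) + (-3 + (-203)²)) = √(26*65/(-12 + 13*65) + (-3 + 41209)) = √(26*65/(-12 + 845) + 41206) = √(26*65/833 + 41206) = √(26*65*(1/833) + 41206) = √(1690/833 + 41206) = √(34326288/833) = 12*√4052409/119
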